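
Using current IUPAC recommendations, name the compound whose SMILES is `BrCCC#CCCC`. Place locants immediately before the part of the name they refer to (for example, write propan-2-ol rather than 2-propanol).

The longest carbon chain that includes the multiple bond has 7 carbons, so the parent hydride is heptane.
There is one C≡C triple bond, indicated by the ending -yne.
The numbering direction is chosen so that numbering from this end puts the triple bond at C-3 rather than C-4.
With this numbering: the triple bond between C-3 and C-4; a bromo group at C-1.
Assembling the pieces gives 1-bromohept-3-yne.

1-bromohept-3-yne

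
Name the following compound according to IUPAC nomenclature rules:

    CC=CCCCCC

oct-2-ene

The longest carbon chain that includes the multiple bond has 8 carbons, so the parent hydride is octane.
A C=C double bond in the chain gives the infix -ene-.
Number the chain so that numbering from this end puts the double bond at C-2 rather than C-6.
This places the double bond between C-2 and C-3.
Putting it together: oct-2-ene.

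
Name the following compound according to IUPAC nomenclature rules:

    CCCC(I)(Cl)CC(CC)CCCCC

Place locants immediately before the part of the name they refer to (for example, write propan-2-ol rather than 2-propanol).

The longest continuous carbon chain has 11 atoms, so the parent hydride is undecane.
Choose the numbering such that the substituent locant set {4,4,6} is lower than {6,8,8} at the first point of difference.
With this numbering: a chloro group at C-4; an ethyl group at C-6; an iodo group at C-4.
The substituents are ordered alphabetically, ignoring any di-/tri- multipliers.
Assembling the pieces gives 4-chloro-6-ethyl-4-iodoundecane.

4-chloro-6-ethyl-4-iodoundecane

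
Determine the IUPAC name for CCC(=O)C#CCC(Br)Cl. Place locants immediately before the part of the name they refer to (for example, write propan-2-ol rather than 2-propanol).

Counting along the main chain through the carbonyl and the multiple bond gives 7 carbons: the parent is heptane.
The highest-priority functional group is a ketone (C=O on an internal carbon), so the name ends in -one.
A C≡C triple bond in the chain gives the infix -yne-.
Number the chain so that numbering from this end puts the carbonyl group at C-3 rather than C-5.
This places the carbonyl at C-3; the triple bond between C-4 and C-5; a bromo group at C-7; a chloro group at C-7.
The substituents are ordered alphabetically, ignoring any di-/tri- multipliers.
Assembling the pieces gives 7-bromo-7-chlorohept-4-yn-3-one.

7-bromo-7-chlorohept-4-yn-3-one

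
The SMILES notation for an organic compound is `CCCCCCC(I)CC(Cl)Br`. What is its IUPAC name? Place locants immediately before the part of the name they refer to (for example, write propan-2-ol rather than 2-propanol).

The longest continuous carbon chain has 9 atoms, so the parent hydride is nonane.
Choose the numbering such that the substituent locant set {1,1,3} is lower than {7,9,9} at the first point of difference.
With this numbering: a bromo group at C-1; a chloro group at C-1; an iodo group at C-3.
Prefixes are listed alphabetically: bromo, chloro, iodo.
Putting it together: 1-bromo-1-chloro-3-iodononane.

1-bromo-1-chloro-3-iodononane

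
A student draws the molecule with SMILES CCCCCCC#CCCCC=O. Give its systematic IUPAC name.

Counting along the main chain through the –CHO group and the multiple bond gives 12 carbons: the parent is dodecane.
An aldehyde (terminal –CHO) is the principal characteristic group, giving the suffix -al.
There is one C≡C triple bond, indicated by the ending -yne.
Choose the numbering such that the aldehyde carbon is C-1 by definition.
With this numbering: the triple bond between C-5 and C-6.
Putting it together: dodec-5-ynal.

dodec-5-ynal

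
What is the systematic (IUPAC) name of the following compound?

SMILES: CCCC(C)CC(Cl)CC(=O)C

4-chloro-6-methylnonan-2-one

Counting along the main chain through the carbonyl gives 9 carbons: the parent is nonane.
The principal characteristic group is a ketone (C=O on an internal carbon), named with the suffix -one.
Number the chain so that numbering from this end puts the carbonyl group at C-2 rather than C-8.
That gives the carbonyl at C-2; a chloro group at C-4; a methyl group at C-6.
Prefixes are listed alphabetically: chloro, methyl.
The name is 4-chloro-6-methylnonan-2-one.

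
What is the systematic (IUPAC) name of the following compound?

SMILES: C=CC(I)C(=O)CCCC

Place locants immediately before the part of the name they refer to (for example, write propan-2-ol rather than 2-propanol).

The longest chain bearing the carbonyl and the multiple bond is 8 carbons long (octane).
A ketone (C=O on an internal carbon) is the principal characteristic group, giving the suffix -one.
There is one C=C double bond, indicated by the ending -ene.
Choose the numbering such that numbering from this end puts the carbonyl group at C-4 rather than C-5.
With this numbering: the carbonyl at C-4; the double bond between C-1 and C-2; an iodo group at C-3.
The name is 3-iodooct-1-en-4-one.

3-iodooct-1-en-4-one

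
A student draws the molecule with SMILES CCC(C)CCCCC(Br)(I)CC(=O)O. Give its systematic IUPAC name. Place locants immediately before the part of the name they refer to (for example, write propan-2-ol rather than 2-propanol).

Counting along the main chain through the –COOH group gives 10 carbons: the parent is decane.
A carboxylic acid (terminal –COOH) is the principal characteristic group, giving the suffix -oic acid.
The numbering direction is chosen so that the carboxylic acid carbon is C-1 by definition.
This places a bromo group at C-3; an iodo group at C-3; a methyl group at C-8.
The substituents are ordered alphabetically, ignoring any di-/tri- multipliers.
Assembling the pieces gives 3-bromo-3-iodo-8-methyldecanoic acid.

3-bromo-3-iodo-8-methyldecanoic acid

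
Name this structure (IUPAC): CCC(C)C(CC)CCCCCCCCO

The longest carbon chain that includes the –OH group has 12 carbons, so the parent hydride is dodecane.
The principal characteristic group is an alcohol (–OH), named with the suffix -ol.
Choose the numbering such that numbering from this end puts the hydroxyl group at C-1 rather than C-12.
With this numbering: the hydroxyl at C-1; an ethyl group at C-9; a methyl group at C-10.
The substituents are ordered alphabetically, ignoring any di-/tri- multipliers.
The name is 9-ethyl-10-methyldodecan-1-ol.

9-ethyl-10-methyldodecan-1-ol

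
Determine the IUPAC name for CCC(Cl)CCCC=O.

5-chloroheptanal

Counting along the main chain through the –CHO group gives 7 carbons: the parent is heptane.
An aldehyde (terminal –CHO) is the principal characteristic group, giving the suffix -al.
Choose the numbering such that the aldehyde carbon is C-1 by definition.
With this numbering: a chloro group at C-5.
Putting it together: 5-chloroheptanal.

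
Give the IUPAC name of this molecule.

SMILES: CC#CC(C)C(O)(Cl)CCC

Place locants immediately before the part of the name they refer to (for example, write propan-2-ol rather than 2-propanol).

4-chloro-5-methyloct-6-yn-4-ol

The longest carbon chain that includes the –OH group and the multiple bond has 8 carbons, so the parent hydride is octane.
The highest-priority functional group is an alcohol (–OH), so the name ends in -ol.
A C≡C triple bond in the chain gives the infix -yne-.
Choose the numbering such that numbering from this end puts the hydroxyl group at C-4 rather than C-5.
That gives the hydroxyl at C-4; the triple bond between C-6 and C-7; a chloro group at C-4; a methyl group at C-5.
The substituents are ordered alphabetically, ignoring any di-/tri- multipliers.
Putting it together: 4-chloro-5-methyloct-6-yn-4-ol.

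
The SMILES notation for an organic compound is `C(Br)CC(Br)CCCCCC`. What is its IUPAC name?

1,3-dibromononane

The longest carbon chain is 9 atoms: the parent is nonane.
Choose the numbering such that the substituent locant set {1,3} is lower than {7,9} at the first point of difference.
That gives bromo groups at C-1 and C-3.
The name is 1,3-dibromononane.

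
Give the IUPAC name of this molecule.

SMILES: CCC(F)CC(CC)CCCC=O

The longest chain bearing the –CHO group is 9 carbons long (nonane).
An aldehyde (terminal –CHO) is the principal characteristic group, giving the suffix -al.
The numbering direction is chosen so that the aldehyde carbon is C-1 by definition.
With this numbering: an ethyl group at C-5; a fluoro group at C-7.
Prefixes are listed alphabetically: ethyl, fluoro.
Putting it together: 5-ethyl-7-fluorononanal.

5-ethyl-7-fluorononanal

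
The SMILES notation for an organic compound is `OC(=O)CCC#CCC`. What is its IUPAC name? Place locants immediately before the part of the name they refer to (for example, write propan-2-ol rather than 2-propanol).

The longest chain bearing the –COOH group and the multiple bond is 7 carbons long (heptane).
The principal characteristic group is a carboxylic acid (terminal –COOH), named with the suffix -oic acid.
A C≡C triple bond in the chain gives the infix -yne-.
Choose the numbering such that the carboxylic acid carbon is C-1 by definition.
This places the triple bond between C-4 and C-5.
Putting it together: hept-4-ynoic acid.

hept-4-ynoic acid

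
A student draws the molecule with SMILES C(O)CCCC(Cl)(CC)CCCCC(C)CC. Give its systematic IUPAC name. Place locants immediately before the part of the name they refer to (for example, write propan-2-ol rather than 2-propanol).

The longest carbon chain that includes the –OH group has 12 carbons, so the parent hydride is dodecane.
An alcohol (–OH) is the principal characteristic group, giving the suffix -ol.
Number the chain so that numbering from this end puts the hydroxyl group at C-1 rather than C-12.
This places the hydroxyl at C-1; a chloro group at C-5; an ethyl group at C-5; a methyl group at C-10.
Prefixes are listed alphabetically: chloro, ethyl, methyl.
Putting it together: 5-chloro-5-ethyl-10-methyldodecan-1-ol.

5-chloro-5-ethyl-10-methyldodecan-1-ol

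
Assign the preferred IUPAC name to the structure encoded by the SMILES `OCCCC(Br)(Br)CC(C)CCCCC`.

The longest carbon chain that includes the –OH group has 11 carbons, so the parent hydride is undecane.
An alcohol (–OH) is the principal characteristic group, giving the suffix -ol.
Choose the numbering such that numbering from this end puts the hydroxyl group at C-1 rather than C-11.
This places the hydroxyl at C-1; two bromo groups at C-4; a methyl group at C-6.
Prefixes are listed alphabetically: bromo, methyl.
Assembling the pieces gives 4,4-dibromo-6-methylundecan-1-ol.

4,4-dibromo-6-methylundecan-1-ol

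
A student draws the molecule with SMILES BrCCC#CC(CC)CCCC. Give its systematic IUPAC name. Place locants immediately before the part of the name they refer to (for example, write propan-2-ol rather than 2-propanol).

The longest carbon chain that includes the multiple bond has 9 carbons, so the parent hydride is nonane.
There is one C≡C triple bond, indicated by the ending -yne.
The numbering direction is chosen so that numbering from this end puts the triple bond at C-3 rather than C-6.
With this numbering: the triple bond between C-3 and C-4; a bromo group at C-1; an ethyl group at C-5.
The substituents are ordered alphabetically, ignoring any di-/tri- multipliers.
Putting it together: 1-bromo-5-ethylnon-3-yne.

1-bromo-5-ethylnon-3-yne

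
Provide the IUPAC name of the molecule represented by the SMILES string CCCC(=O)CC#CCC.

non-6-yn-4-one

Counting along the main chain through the carbonyl and the multiple bond gives 9 carbons: the parent is nonane.
A ketone (C=O on an internal carbon) is the principal characteristic group, giving the suffix -one.
A C≡C triple bond in the chain gives the infix -yne-.
Choose the numbering such that numbering from this end puts the carbonyl group at C-4 rather than C-6.
This places the carbonyl at C-4; the triple bond between C-6 and C-7.
Putting it together: non-6-yn-4-one.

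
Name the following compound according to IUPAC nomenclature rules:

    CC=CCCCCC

oct-2-ene

The longest chain bearing the multiple bond is 8 carbons long (octane).
The chain contains a C=C double bond, so the unsaturation ending is -ene.
Number the chain so that numbering from this end puts the double bond at C-2 rather than C-6.
With this numbering: the double bond between C-2 and C-3.
Assembling the pieces gives oct-2-ene.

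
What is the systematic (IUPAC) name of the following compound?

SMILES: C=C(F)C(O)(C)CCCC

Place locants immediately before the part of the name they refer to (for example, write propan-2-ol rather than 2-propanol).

The longest chain bearing the –OH group and the multiple bond is 7 carbons long (heptane).
An alcohol (–OH) is the principal characteristic group, giving the suffix -ol.
There is one C=C double bond, indicated by the ending -ene.
Choose the numbering such that numbering from this end puts the hydroxyl group at C-3 rather than C-5.
With this numbering: the hydroxyl at C-3; the double bond between C-1 and C-2; a fluoro group at C-2; a methyl group at C-3.
The substituents are ordered alphabetically, ignoring any di-/tri- multipliers.
Assembling the pieces gives 2-fluoro-3-methylhept-1-en-3-ol.

2-fluoro-3-methylhept-1-en-3-ol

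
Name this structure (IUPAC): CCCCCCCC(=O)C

The longest carbon chain that includes the carbonyl has 9 carbons, so the parent hydride is nonane.
The principal characteristic group is a ketone (C=O on an internal carbon), named with the suffix -one.
The numbering direction is chosen so that numbering from this end puts the carbonyl group at C-2 rather than C-8.
This places the carbonyl at C-2.
Assembling the pieces gives nonan-2-one.

nonan-2-one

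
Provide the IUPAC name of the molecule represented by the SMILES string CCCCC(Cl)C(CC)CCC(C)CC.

The longest continuous carbon chain has 11 atoms, so the parent hydride is undecane.
The numbering direction is chosen so that the substituent locant set {3,6,7} is lower than {5,6,9} at the first point of difference.
That gives a chloro group at C-7; an ethyl group at C-6; a methyl group at C-3.
The substituents are ordered alphabetically, ignoring any di-/tri- multipliers.
The name is 7-chloro-6-ethyl-3-methylundecane.

7-chloro-6-ethyl-3-methylundecane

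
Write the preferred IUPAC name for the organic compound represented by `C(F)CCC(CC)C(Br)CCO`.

The longest chain bearing the –OH group is 7 carbons long (heptane).
The principal characteristic group is an alcohol (–OH), named with the suffix -ol.
Number the chain so that numbering from this end puts the hydroxyl group at C-1 rather than C-7.
This places the hydroxyl at C-1; a bromo group at C-3; an ethyl group at C-4; a fluoro group at C-7.
Substituent prefixes are cited in alphabetical order (multiplying prefixes like di-/tri- are ignored for ordering).
The name is 3-bromo-4-ethyl-7-fluoroheptan-1-ol.

3-bromo-4-ethyl-7-fluoroheptan-1-ol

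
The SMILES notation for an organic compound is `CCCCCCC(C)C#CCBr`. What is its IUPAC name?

1-bromo-4-methyldec-2-yne

The longest chain bearing the multiple bond is 10 carbons long (decane).
There is one C≡C triple bond, indicated by the ending -yne.
Number the chain so that numbering from this end puts the triple bond at C-2 rather than C-8.
That gives the triple bond between C-2 and C-3; a bromo group at C-1; a methyl group at C-4.
Prefixes are listed alphabetically: bromo, methyl.
Putting it together: 1-bromo-4-methyldec-2-yne.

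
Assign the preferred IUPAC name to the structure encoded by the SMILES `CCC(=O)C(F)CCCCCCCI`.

4-fluoro-11-iodoundecan-3-one

The longest chain bearing the carbonyl is 11 carbons long (undecane).
The principal characteristic group is a ketone (C=O on an internal carbon), named with the suffix -one.
The numbering direction is chosen so that numbering from this end puts the carbonyl group at C-3 rather than C-9.
That gives the carbonyl at C-3; a fluoro group at C-4; an iodo group at C-11.
Prefixes are listed alphabetically: fluoro, iodo.
Assembling the pieces gives 4-fluoro-11-iodoundecan-3-one.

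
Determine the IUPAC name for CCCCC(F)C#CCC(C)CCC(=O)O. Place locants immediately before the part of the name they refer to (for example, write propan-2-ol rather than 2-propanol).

8-fluoro-4-methyldodec-6-ynoic acid

The longest chain bearing the –COOH group and the multiple bond is 12 carbons long (dodecane).
A carboxylic acid (terminal –COOH) is the principal characteristic group, giving the suffix -oic acid.
There is one C≡C triple bond, indicated by the ending -yne.
The numbering direction is chosen so that the carboxylic acid carbon is C-1 by definition.
This places the triple bond between C-6 and C-7; a fluoro group at C-8; a methyl group at C-4.
The substituents are ordered alphabetically, ignoring any di-/tri- multipliers.
Assembling the pieces gives 8-fluoro-4-methyldodec-6-ynoic acid.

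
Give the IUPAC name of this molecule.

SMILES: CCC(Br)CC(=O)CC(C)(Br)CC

The longest chain bearing the carbonyl is 9 carbons long (nonane).
The highest-priority functional group is a ketone (C=O on an internal carbon), so the name ends in -one.
Choose the numbering such that the substituent locant set {3,3,7} is lower than {3,7,7} at the first point of difference.
With this numbering: the carbonyl at C-5; bromo groups at C-3 and C-7; a methyl group at C-3.
Substituent prefixes are cited in alphabetical order (multiplying prefixes like di-/tri- are ignored for ordering).
The name is 3,7-dibromo-3-methylnonan-5-one.

3,7-dibromo-3-methylnonan-5-one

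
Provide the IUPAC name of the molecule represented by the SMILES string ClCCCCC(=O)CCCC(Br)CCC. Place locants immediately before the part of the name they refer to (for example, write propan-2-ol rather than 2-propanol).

Counting along the main chain through the carbonyl gives 12 carbons: the parent is dodecane.
The principal characteristic group is a ketone (C=O on an internal carbon), named with the suffix -one.
Choose the numbering such that numbering from this end puts the carbonyl group at C-5 rather than C-8.
That gives the carbonyl at C-5; a bromo group at C-9; a chloro group at C-1.
Prefixes are listed alphabetically: bromo, chloro.
Putting it together: 9-bromo-1-chlorododecan-5-one.

9-bromo-1-chlorododecan-5-one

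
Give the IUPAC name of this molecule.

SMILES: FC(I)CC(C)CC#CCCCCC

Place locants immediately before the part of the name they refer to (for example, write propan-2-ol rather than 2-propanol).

Counting along the main chain through the multiple bond gives 11 carbons: the parent is undecane.
The chain contains a C≡C triple bond, so the unsaturation ending is -yne.
Number the chain so that numbering from this end puts the triple bond at C-5 rather than C-6.
This places the triple bond between C-5 and C-6; a fluoro group at C-1; an iodo group at C-1; a methyl group at C-3.
Substituent prefixes are cited in alphabetical order (multiplying prefixes like di-/tri- are ignored for ordering).
The name is 1-fluoro-1-iodo-3-methylundec-5-yne.

1-fluoro-1-iodo-3-methylundec-5-yne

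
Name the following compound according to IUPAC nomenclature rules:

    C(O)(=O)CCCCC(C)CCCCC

6-methylundecanoic acid

Counting along the main chain through the –COOH group gives 11 carbons: the parent is undecane.
The highest-priority functional group is a carboxylic acid (terminal –COOH), so the name ends in -oic acid.
Number the chain so that the carboxylic acid carbon is C-1 by definition.
This places a methyl group at C-6.
The name is 6-methylundecanoic acid.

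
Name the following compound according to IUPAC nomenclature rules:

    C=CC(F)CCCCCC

3-fluoronon-1-ene

Counting along the main chain through the multiple bond gives 9 carbons: the parent is nonane.
A C=C double bond in the chain gives the infix -ene-.
Choose the numbering such that numbering from this end puts the double bond at C-1 rather than C-8.
That gives the double bond between C-1 and C-2; a fluoro group at C-3.
Assembling the pieces gives 3-fluoronon-1-ene.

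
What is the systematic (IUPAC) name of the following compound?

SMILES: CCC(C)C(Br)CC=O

The longest carbon chain that includes the –CHO group has 6 carbons, so the parent hydride is hexane.
An aldehyde (terminal –CHO) is the principal characteristic group, giving the suffix -al.
The numbering direction is chosen so that the aldehyde carbon is C-1 by definition.
With this numbering: a bromo group at C-3; a methyl group at C-4.
Substituent prefixes are cited in alphabetical order (multiplying prefixes like di-/tri- are ignored for ordering).
Assembling the pieces gives 3-bromo-4-methylhexanal.

3-bromo-4-methylhexanal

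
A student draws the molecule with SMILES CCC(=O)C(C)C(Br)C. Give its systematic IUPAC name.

The longest chain bearing the carbonyl is 6 carbons long (hexane).
The principal characteristic group is a ketone (C=O on an internal carbon), named with the suffix -one.
Choose the numbering such that numbering from this end puts the carbonyl group at C-3 rather than C-4.
With this numbering: the carbonyl at C-3; a bromo group at C-5; a methyl group at C-4.
Substituent prefixes are cited in alphabetical order (multiplying prefixes like di-/tri- are ignored for ordering).
The name is 5-bromo-4-methylhexan-3-one.

5-bromo-4-methylhexan-3-one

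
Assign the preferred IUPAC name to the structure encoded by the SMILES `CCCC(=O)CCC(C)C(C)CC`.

The longest carbon chain that includes the carbonyl has 10 carbons, so the parent hydride is decane.
The principal characteristic group is a ketone (C=O on an internal carbon), named with the suffix -one.
Choose the numbering such that numbering from this end puts the carbonyl group at C-4 rather than C-7.
That gives the carbonyl at C-4; methyl groups at C-7 and C-8.
Assembling the pieces gives 7,8-dimethyldecan-4-one.

7,8-dimethyldecan-4-one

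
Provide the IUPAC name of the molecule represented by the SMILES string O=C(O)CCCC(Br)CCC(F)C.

The longest carbon chain that includes the –COOH group has 9 carbons, so the parent hydride is nonane.
The highest-priority functional group is a carboxylic acid (terminal –COOH), so the name ends in -oic acid.
The numbering direction is chosen so that the carboxylic acid carbon is C-1 by definition.
This places a bromo group at C-5; a fluoro group at C-8.
The substituents are ordered alphabetically, ignoring any di-/tri- multipliers.
The name is 5-bromo-8-fluorononanoic acid.

5-bromo-8-fluorononanoic acid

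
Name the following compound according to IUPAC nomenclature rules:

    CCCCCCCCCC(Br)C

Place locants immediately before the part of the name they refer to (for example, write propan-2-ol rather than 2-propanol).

2-bromoundecane

The longest carbon chain is 11 atoms: the parent is undecane.
The numbering direction is chosen so that the substituent locant set {2} is lower than {10} at the first point of difference.
With this numbering: a bromo group at C-2.
The name is 2-bromoundecane.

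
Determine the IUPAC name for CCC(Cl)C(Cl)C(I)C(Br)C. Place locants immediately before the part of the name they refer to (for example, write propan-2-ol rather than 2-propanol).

2-bromo-4,5-dichloro-3-iodoheptane

The parent chain contains 7 carbons (heptane).
The numbering direction is chosen so that the substituent locant set {2,3,4,5} is lower than {3,4,5,6} at the first point of difference.
That gives a bromo group at C-2; chloro groups at C-4 and C-5; an iodo group at C-3.
The substituents are ordered alphabetically, ignoring any di-/tri- multipliers.
The name is 2-bromo-4,5-dichloro-3-iodoheptane.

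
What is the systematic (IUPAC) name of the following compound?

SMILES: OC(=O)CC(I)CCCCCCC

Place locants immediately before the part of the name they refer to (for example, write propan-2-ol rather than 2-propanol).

The longest chain bearing the –COOH group is 10 carbons long (decane).
The principal characteristic group is a carboxylic acid (terminal –COOH), named with the suffix -oic acid.
The numbering direction is chosen so that the carboxylic acid carbon is C-1 by definition.
This places an iodo group at C-3.
Putting it together: 3-iododecanoic acid.

3-iododecanoic acid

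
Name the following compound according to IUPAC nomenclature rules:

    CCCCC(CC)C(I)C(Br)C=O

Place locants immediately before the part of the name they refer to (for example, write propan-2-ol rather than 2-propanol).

Counting along the main chain through the –CHO group gives 8 carbons: the parent is octane.
The principal characteristic group is an aldehyde (terminal –CHO), named with the suffix -al.
The numbering direction is chosen so that the aldehyde carbon is C-1 by definition.
This places a bromo group at C-2; an ethyl group at C-4; an iodo group at C-3.
Prefixes are listed alphabetically: bromo, ethyl, iodo.
Putting it together: 2-bromo-4-ethyl-3-iodooctanal.

2-bromo-4-ethyl-3-iodooctanal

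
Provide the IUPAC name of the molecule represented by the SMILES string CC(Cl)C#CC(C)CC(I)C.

2-chloro-7-iodo-5-methyloct-3-yne

The longest chain bearing the multiple bond is 8 carbons long (octane).
There is one C≡C triple bond, indicated by the ending -yne.
The numbering direction is chosen so that numbering from this end puts the triple bond at C-3 rather than C-5.
With this numbering: the triple bond between C-3 and C-4; a chloro group at C-2; an iodo group at C-7; a methyl group at C-5.
Prefixes are listed alphabetically: chloro, iodo, methyl.
Putting it together: 2-chloro-7-iodo-5-methyloct-3-yne.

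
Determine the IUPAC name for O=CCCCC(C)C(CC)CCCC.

6-ethyl-5-methyldecanal

Counting along the main chain through the –CHO group gives 10 carbons: the parent is decane.
An aldehyde (terminal –CHO) is the principal characteristic group, giving the suffix -al.
Number the chain so that the aldehyde carbon is C-1 by definition.
That gives an ethyl group at C-6; a methyl group at C-5.
Substituent prefixes are cited in alphabetical order (multiplying prefixes like di-/tri- are ignored for ordering).
The name is 6-ethyl-5-methyldecanal.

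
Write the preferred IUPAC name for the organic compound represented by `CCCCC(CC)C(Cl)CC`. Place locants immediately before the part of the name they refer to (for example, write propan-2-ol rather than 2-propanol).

3-chloro-4-ethyloctane

The longest carbon chain is 8 atoms: the parent is octane.
Number the chain so that the substituent locant set {3,4} is lower than {5,6} at the first point of difference.
That gives a chloro group at C-3; an ethyl group at C-4.
The substituents are ordered alphabetically, ignoring any di-/tri- multipliers.
Assembling the pieces gives 3-chloro-4-ethyloctane.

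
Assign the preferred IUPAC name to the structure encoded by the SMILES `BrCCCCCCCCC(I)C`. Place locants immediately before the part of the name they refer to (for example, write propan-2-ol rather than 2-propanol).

1-bromo-9-iododecane

The longest carbon chain is 10 atoms: the parent is decane.
Choose the numbering such that the substituent locant set {1,9} is lower than {2,10} at the first point of difference.
With this numbering: a bromo group at C-1; an iodo group at C-9.
Prefixes are listed alphabetically: bromo, iodo.
The name is 1-bromo-9-iododecane.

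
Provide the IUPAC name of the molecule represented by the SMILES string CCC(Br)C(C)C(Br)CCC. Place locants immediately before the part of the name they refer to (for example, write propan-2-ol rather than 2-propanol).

The parent chain contains 8 carbons (octane).
The numbering direction is chosen so that the substituent locant set {3,4,5} is lower than {4,5,6} at the first point of difference.
That gives bromo groups at C-3 and C-5; a methyl group at C-4.
Substituent prefixes are cited in alphabetical order (multiplying prefixes like di-/tri- are ignored for ordering).
The name is 3,5-dibromo-4-methyloctane.

3,5-dibromo-4-methyloctane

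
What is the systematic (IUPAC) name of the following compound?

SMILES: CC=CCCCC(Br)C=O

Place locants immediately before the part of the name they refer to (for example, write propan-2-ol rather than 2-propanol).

The longest chain bearing the –CHO group and the multiple bond is 8 carbons long (octane).
An aldehyde (terminal –CHO) is the principal characteristic group, giving the suffix -al.
There is one C=C double bond, indicated by the ending -ene.
The numbering direction is chosen so that the aldehyde carbon is C-1 by definition.
That gives the double bond between C-6 and C-7; a bromo group at C-2.
The name is 2-bromooct-6-enal.

2-bromooct-6-enal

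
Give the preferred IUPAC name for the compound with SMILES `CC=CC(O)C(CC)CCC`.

5-ethyloct-2-en-4-ol

Counting along the main chain through the –OH group and the multiple bond gives 8 carbons: the parent is octane.
An alcohol (–OH) is the principal characteristic group, giving the suffix -ol.
There is one C=C double bond, indicated by the ending -ene.
The numbering direction is chosen so that numbering from this end puts the hydroxyl group at C-4 rather than C-5.
With this numbering: the hydroxyl at C-4; the double bond between C-2 and C-3; an ethyl group at C-5.
The name is 5-ethyloct-2-en-4-ol.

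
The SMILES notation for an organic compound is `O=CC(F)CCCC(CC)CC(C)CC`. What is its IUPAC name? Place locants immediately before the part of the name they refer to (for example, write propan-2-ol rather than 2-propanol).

The longest carbon chain that includes the –CHO group has 10 carbons, so the parent hydride is decane.
An aldehyde (terminal –CHO) is the principal characteristic group, giving the suffix -al.
The numbering direction is chosen so that the aldehyde carbon is C-1 by definition.
This places an ethyl group at C-6; a fluoro group at C-2; a methyl group at C-8.
Prefixes are listed alphabetically: ethyl, fluoro, methyl.
Assembling the pieces gives 6-ethyl-2-fluoro-8-methyldecanal.

6-ethyl-2-fluoro-8-methyldecanal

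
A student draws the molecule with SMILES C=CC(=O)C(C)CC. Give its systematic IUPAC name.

4-methylhex-1-en-3-one

The longest carbon chain that includes the carbonyl and the multiple bond has 6 carbons, so the parent hydride is hexane.
A ketone (C=O on an internal carbon) is the principal characteristic group, giving the suffix -one.
The chain contains a C=C double bond, so the unsaturation ending is -ene.
Choose the numbering such that numbering from this end puts the carbonyl group at C-3 rather than C-4.
This places the carbonyl at C-3; the double bond between C-1 and C-2; a methyl group at C-4.
Putting it together: 4-methylhex-1-en-3-one.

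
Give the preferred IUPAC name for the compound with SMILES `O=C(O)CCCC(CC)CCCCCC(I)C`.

5-ethyl-11-iodododecanoic acid

The longest chain bearing the –COOH group is 12 carbons long (dodecane).
The principal characteristic group is a carboxylic acid (terminal –COOH), named with the suffix -oic acid.
Number the chain so that the carboxylic acid carbon is C-1 by definition.
This places an ethyl group at C-5; an iodo group at C-11.
Substituent prefixes are cited in alphabetical order (multiplying prefixes like di-/tri- are ignored for ordering).
The name is 5-ethyl-11-iodododecanoic acid.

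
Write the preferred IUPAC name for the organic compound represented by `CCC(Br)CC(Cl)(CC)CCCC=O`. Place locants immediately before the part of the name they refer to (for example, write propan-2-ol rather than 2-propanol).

The longest carbon chain that includes the –CHO group has 9 carbons, so the parent hydride is nonane.
An aldehyde (terminal –CHO) is the principal characteristic group, giving the suffix -al.
Choose the numbering such that the aldehyde carbon is C-1 by definition.
This places a bromo group at C-7; a chloro group at C-5; an ethyl group at C-5.
Prefixes are listed alphabetically: bromo, chloro, ethyl.
Putting it together: 7-bromo-5-chloro-5-ethylnonanal.

7-bromo-5-chloro-5-ethylnonanal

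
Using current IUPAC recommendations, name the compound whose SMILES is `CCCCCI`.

The longest carbon chain is 5 atoms: the parent is pentane.
Choose the numbering such that the substituent locant set {1} is lower than {5} at the first point of difference.
With this numbering: an iodo group at C-1.
The name is 1-iodopentane.

1-iodopentane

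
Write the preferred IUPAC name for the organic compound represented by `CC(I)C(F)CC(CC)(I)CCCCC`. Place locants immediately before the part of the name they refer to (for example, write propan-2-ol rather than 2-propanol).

The longest carbon chain is 10 atoms: the parent is decane.
Number the chain so that the substituent locant set {2,3,5,5} is lower than {6,6,8,9} at the first point of difference.
This places an ethyl group at C-5; a fluoro group at C-3; iodo groups at C-2 and C-5.
Substituent prefixes are cited in alphabetical order (multiplying prefixes like di-/tri- are ignored for ordering).
Assembling the pieces gives 5-ethyl-3-fluoro-2,5-diiododecane.

5-ethyl-3-fluoro-2,5-diiododecane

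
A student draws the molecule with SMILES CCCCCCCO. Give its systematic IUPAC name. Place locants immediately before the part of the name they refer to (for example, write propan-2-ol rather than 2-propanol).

heptan-1-ol

The longest carbon chain that includes the –OH group has 7 carbons, so the parent hydride is heptane.
The highest-priority functional group is an alcohol (–OH), so the name ends in -ol.
Number the chain so that numbering from this end puts the hydroxyl group at C-1 rather than C-7.
This places the hydroxyl at C-1.
The name is heptan-1-ol.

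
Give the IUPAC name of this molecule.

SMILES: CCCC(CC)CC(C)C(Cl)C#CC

The longest carbon chain that includes the multiple bond has 10 carbons, so the parent hydride is decane.
The chain contains a C≡C triple bond, so the unsaturation ending is -yne.
The numbering direction is chosen so that numbering from this end puts the triple bond at C-2 rather than C-8.
This places the triple bond between C-2 and C-3; a chloro group at C-4; an ethyl group at C-7; a methyl group at C-5.
The substituents are ordered alphabetically, ignoring any di-/tri- multipliers.
Assembling the pieces gives 4-chloro-7-ethyl-5-methyldec-2-yne.

4-chloro-7-ethyl-5-methyldec-2-yne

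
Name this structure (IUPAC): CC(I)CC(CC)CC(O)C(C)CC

6-ethyl-8-iodo-3-methylnonan-4-ol

Counting along the main chain through the –OH group gives 9 carbons: the parent is nonane.
An alcohol (–OH) is the principal characteristic group, giving the suffix -ol.
Number the chain so that numbering from this end puts the hydroxyl group at C-4 rather than C-6.
This places the hydroxyl at C-4; an ethyl group at C-6; an iodo group at C-8; a methyl group at C-3.
The substituents are ordered alphabetically, ignoring any di-/tri- multipliers.
Putting it together: 6-ethyl-8-iodo-3-methylnonan-4-ol.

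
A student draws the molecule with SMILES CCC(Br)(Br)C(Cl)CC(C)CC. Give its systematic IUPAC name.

The longest continuous carbon chain has 8 atoms, so the parent hydride is octane.
The numbering direction is chosen so that the substituent locant set {3,3,4,6} is lower than {3,5,6,6} at the first point of difference.
With this numbering: two bromo groups at C-3; a chloro group at C-4; a methyl group at C-6.
Substituent prefixes are cited in alphabetical order (multiplying prefixes like di-/tri- are ignored for ordering).
The name is 3,3-dibromo-4-chloro-6-methyloctane.

3,3-dibromo-4-chloro-6-methyloctane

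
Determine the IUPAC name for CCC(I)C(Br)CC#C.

The longest carbon chain that includes the multiple bond has 7 carbons, so the parent hydride is heptane.
A C≡C triple bond in the chain gives the infix -yne-.
The numbering direction is chosen so that numbering from this end puts the triple bond at C-1 rather than C-6.
With this numbering: the triple bond between C-1 and C-2; a bromo group at C-4; an iodo group at C-5.
Prefixes are listed alphabetically: bromo, iodo.
Putting it together: 4-bromo-5-iodohept-1-yne.

4-bromo-5-iodohept-1-yne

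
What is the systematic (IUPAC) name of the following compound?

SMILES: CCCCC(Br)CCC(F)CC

6-bromo-3-fluorodecane

The longest continuous carbon chain has 10 atoms, so the parent hydride is decane.
Number the chain so that the substituent locant set {3,6} is lower than {5,8} at the first point of difference.
This places a bromo group at C-6; a fluoro group at C-3.
Substituent prefixes are cited in alphabetical order (multiplying prefixes like di-/tri- are ignored for ordering).
The name is 6-bromo-3-fluorodecane.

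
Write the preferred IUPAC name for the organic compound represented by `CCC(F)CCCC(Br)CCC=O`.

The longest carbon chain that includes the –CHO group has 10 carbons, so the parent hydride is decane.
An aldehyde (terminal –CHO) is the principal characteristic group, giving the suffix -al.
Number the chain so that the aldehyde carbon is C-1 by definition.
With this numbering: a bromo group at C-4; a fluoro group at C-8.
Prefixes are listed alphabetically: bromo, fluoro.
The name is 4-bromo-8-fluorodecanal.

4-bromo-8-fluorodecanal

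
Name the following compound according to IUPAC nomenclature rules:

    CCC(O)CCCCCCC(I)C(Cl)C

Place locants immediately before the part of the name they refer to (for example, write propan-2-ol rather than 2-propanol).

Counting along the main chain through the –OH group gives 12 carbons: the parent is dodecane.
The principal characteristic group is an alcohol (–OH), named with the suffix -ol.
Choose the numbering such that numbering from this end puts the hydroxyl group at C-3 rather than C-10.
With this numbering: the hydroxyl at C-3; a chloro group at C-11; an iodo group at C-10.
Prefixes are listed alphabetically: chloro, iodo.
Putting it together: 11-chloro-10-iodododecan-3-ol.

11-chloro-10-iodododecan-3-ol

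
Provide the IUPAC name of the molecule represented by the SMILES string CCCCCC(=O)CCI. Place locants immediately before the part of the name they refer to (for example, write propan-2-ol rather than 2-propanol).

1-iodooctan-3-one

Counting along the main chain through the carbonyl gives 8 carbons: the parent is octane.
A ketone (C=O on an internal carbon) is the principal characteristic group, giving the suffix -one.
The numbering direction is chosen so that numbering from this end puts the carbonyl group at C-3 rather than C-6.
With this numbering: the carbonyl at C-3; an iodo group at C-1.
Putting it together: 1-iodooctan-3-one.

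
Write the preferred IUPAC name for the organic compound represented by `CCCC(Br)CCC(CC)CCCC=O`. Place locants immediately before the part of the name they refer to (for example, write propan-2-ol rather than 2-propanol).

The longest carbon chain that includes the –CHO group has 11 carbons, so the parent hydride is undecane.
The principal characteristic group is an aldehyde (terminal –CHO), named with the suffix -al.
The numbering direction is chosen so that the aldehyde carbon is C-1 by definition.
That gives a bromo group at C-8; an ethyl group at C-5.
Prefixes are listed alphabetically: bromo, ethyl.
The name is 8-bromo-5-ethylundecanal.

8-bromo-5-ethylundecanal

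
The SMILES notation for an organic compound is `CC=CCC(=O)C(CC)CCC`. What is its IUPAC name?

The longest carbon chain that includes the carbonyl and the multiple bond has 9 carbons, so the parent hydride is nonane.
A ketone (C=O on an internal carbon) is the principal characteristic group, giving the suffix -one.
The chain contains a C=C double bond, so the unsaturation ending is -ene.
Number the chain so that numbering from this end puts the double bond at C-2 rather than C-7.
This places the carbonyl at C-5; the double bond between C-2 and C-3; an ethyl group at C-6.
Putting it together: 6-ethylnon-2-en-5-one.

6-ethylnon-2-en-5-one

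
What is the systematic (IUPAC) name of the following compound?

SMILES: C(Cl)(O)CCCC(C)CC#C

1-chloro-5-methyloct-7-yn-1-ol

The longest chain bearing the –OH group and the multiple bond is 8 carbons long (octane).
The highest-priority functional group is an alcohol (–OH), so the name ends in -ol.
The chain contains a C≡C triple bond, so the unsaturation ending is -yne.
Choose the numbering such that numbering from this end puts the hydroxyl group at C-1 rather than C-8.
With this numbering: the hydroxyl at C-1; the triple bond between C-7 and C-8; a chloro group at C-1; a methyl group at C-5.
Prefixes are listed alphabetically: chloro, methyl.
Assembling the pieces gives 1-chloro-5-methyloct-7-yn-1-ol.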